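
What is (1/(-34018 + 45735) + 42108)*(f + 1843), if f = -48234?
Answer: -22888365461867/11717 ≈ -1.9534e+9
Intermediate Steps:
(1/(-34018 + 45735) + 42108)*(f + 1843) = (1/(-34018 + 45735) + 42108)*(-48234 + 1843) = (1/11717 + 42108)*(-46391) = (493379437/11717)*(-46391) = -22888365461867/11717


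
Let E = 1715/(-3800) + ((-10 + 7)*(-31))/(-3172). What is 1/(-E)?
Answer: 602680/289669 ≈ 2.0806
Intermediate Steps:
E = -289669/602680 (E = 1715*(-1/3800) - 3*(-31)*(-1/3172) = -343/760 + 93*(-1/3172) = -343/760 - 93/3172 = -289669/602680 ≈ -0.48063)
1/(-E) = 1/(-1*(-289669/602680)) = 1/(289669/602680) = 602680/289669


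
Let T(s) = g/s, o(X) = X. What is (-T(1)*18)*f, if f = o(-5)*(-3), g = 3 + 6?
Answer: -2430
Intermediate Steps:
g = 9
T(s) = 9/s
f = 15 (f = -5*(-3) = 15)
(-T(1)*18)*f = (-9/1*18)*15 = (-9*18)*15 = (-1*9*18)*15 = -9*18*15 = -162*15 = -2430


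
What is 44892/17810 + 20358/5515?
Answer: 61015536/9822215 ≈ 6.2120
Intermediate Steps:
44892/17810 + 20358/5515 = 44892*(1/17810) + 20358*(1/5515) = 22446/8905 + 20358/5515 = 61015536/9822215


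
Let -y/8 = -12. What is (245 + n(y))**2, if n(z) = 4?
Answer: 62001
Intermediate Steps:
y = 96 (y = -8*(-12) = 96)
(245 + n(y))**2 = (245 + 4)**2 = 249**2 = 62001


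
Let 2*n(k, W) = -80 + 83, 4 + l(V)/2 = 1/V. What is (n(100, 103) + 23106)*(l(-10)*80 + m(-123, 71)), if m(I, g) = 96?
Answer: -12940200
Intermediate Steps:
l(V) = -8 + 2/V
n(k, W) = 3/2 (n(k, W) = (-80 + 83)/2 = (1/2)*3 = 3/2)
(n(100, 103) + 23106)*(l(-10)*80 + m(-123, 71)) = (3/2 + 23106)*((-8 + 2/(-10))*80 + 96) = 46215*((-8 + 2*(-1/10))*80 + 96)/2 = 46215*((-8 - 1/5)*80 + 96)/2 = 46215*(-41/5*80 + 96)/2 = 46215*(-656 + 96)/2 = (46215/2)*(-560) = -12940200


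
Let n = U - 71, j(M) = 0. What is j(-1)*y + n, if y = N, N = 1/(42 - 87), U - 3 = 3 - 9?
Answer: -74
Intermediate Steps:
U = -3 (U = 3 + (3 - 9) = 3 - 6 = -3)
N = -1/45 (N = 1/(-45) = -1/45 ≈ -0.022222)
y = -1/45 ≈ -0.022222
n = -74 (n = -3 - 71 = -74)
j(-1)*y + n = 0*(-1/45) - 74 = 0 - 74 = -74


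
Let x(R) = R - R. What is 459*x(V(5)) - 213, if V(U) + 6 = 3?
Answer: -213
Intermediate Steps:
V(U) = -3 (V(U) = -6 + 3 = -3)
x(R) = 0
459*x(V(5)) - 213 = 459*0 - 213 = 0 - 213 = -213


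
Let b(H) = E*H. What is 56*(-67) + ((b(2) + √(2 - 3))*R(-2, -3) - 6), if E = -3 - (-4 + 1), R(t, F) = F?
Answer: -3758 - 3*I ≈ -3758.0 - 3.0*I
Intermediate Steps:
E = 0 (E = -3 - 1*(-3) = -3 + 3 = 0)
b(H) = 0 (b(H) = 0*H = 0)
56*(-67) + ((b(2) + √(2 - 3))*R(-2, -3) - 6) = 56*(-67) + ((0 + √(2 - 3))*(-3) - 6) = -3752 + ((0 + √(-1))*(-3) - 6) = -3752 + ((0 + I)*(-3) - 6) = -3752 + (I*(-3) - 6) = -3752 + (-3*I - 6) = -3752 + (-6 - 3*I) = -3758 - 3*I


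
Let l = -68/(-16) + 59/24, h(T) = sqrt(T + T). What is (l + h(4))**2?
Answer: 30529/576 + 161*sqrt(2)/6 ≈ 90.950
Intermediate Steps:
h(T) = sqrt(2)*sqrt(T) (h(T) = sqrt(2*T) = sqrt(2)*sqrt(T))
l = 161/24 (l = -68*(-1/16) + 59*(1/24) = 17/4 + 59/24 = 161/24 ≈ 6.7083)
(l + h(4))**2 = (161/24 + sqrt(2)*sqrt(4))**2 = (161/24 + sqrt(2)*2)**2 = (161/24 + 2*sqrt(2))**2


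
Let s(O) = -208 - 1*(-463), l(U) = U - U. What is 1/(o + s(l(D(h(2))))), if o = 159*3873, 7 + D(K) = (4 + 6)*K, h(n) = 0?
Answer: 1/616062 ≈ 1.6232e-6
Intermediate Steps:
D(K) = -7 + 10*K (D(K) = -7 + (4 + 6)*K = -7 + 10*K)
l(U) = 0
s(O) = 255 (s(O) = -208 + 463 = 255)
o = 615807
1/(o + s(l(D(h(2))))) = 1/(615807 + 255) = 1/616062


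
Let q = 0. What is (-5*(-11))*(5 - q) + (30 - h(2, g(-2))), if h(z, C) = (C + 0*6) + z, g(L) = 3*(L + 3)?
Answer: 300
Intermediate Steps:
g(L) = 9 + 3*L (g(L) = 3*(3 + L) = 9 + 3*L)
h(z, C) = C + z (h(z, C) = (C + 0) + z = C + z)
(-5*(-11))*(5 - q) + (30 - h(2, g(-2))) = (-5*(-11))*(5 - 1*0) + (30 - ((9 + 3*(-2)) + 2)) = 55*(5 + 0) + (30 - ((9 - 6) + 2)) = 55*5 + (30 - (3 + 2)) = 275 + (30 - 1*5) = 275 + (30 - 5) = 275 + 25 = 300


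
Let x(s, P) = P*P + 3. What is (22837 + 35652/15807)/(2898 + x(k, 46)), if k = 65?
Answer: 120340037/26434573 ≈ 4.5524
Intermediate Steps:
x(s, P) = 3 + P**2 (x(s, P) = P**2 + 3 = 3 + P**2)
(22837 + 35652/15807)/(2898 + x(k, 46)) = (22837 + 35652/15807)/(2898 + (3 + 46**2)) = (22837 + 35652*(1/15807))/(2898 + (3 + 2116)) = (22837 + 11884/5269)/(2898 + 2119) = (120340037/5269)/5017 = (120340037/5269)*(1/5017) = 120340037/26434573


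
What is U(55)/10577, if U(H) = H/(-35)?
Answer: -11/74039 ≈ -0.00014857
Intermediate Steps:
U(H) = -H/35 (U(H) = H*(-1/35) = -H/35)
U(55)/10577 = -1/35*55/10577 = -11/7*1/10577 = -11/74039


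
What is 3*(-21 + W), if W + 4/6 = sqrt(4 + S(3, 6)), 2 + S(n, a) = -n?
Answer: -65 + 3*I ≈ -65.0 + 3.0*I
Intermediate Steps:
S(n, a) = -2 - n
W = -2/3 + I (W = -2/3 + sqrt(4 + (-2 - 1*3)) = -2/3 + sqrt(4 + (-2 - 3)) = -2/3 + sqrt(4 - 5) = -2/3 + sqrt(-1) = -2/3 + I ≈ -0.66667 + 1.0*I)
3*(-21 + W) = 3*(-21 + (-2/3 + I)) = 3*(-65/3 + I) = -65 + 3*I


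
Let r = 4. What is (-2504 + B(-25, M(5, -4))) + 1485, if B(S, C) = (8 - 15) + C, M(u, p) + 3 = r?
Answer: -1025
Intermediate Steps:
M(u, p) = 1 (M(u, p) = -3 + 4 = 1)
B(S, C) = -7 + C
(-2504 + B(-25, M(5, -4))) + 1485 = (-2504 + (-7 + 1)) + 1485 = (-2504 - 6) + 1485 = -2510 + 1485 = -1025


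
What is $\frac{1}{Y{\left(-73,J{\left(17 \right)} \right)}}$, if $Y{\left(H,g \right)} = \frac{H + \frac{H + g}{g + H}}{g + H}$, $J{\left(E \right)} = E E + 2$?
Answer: $- \frac{109}{36} \approx -3.0278$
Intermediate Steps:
$J{\left(E \right)} = 2 + E^{2}$ ($J{\left(E \right)} = E^{2} + 2 = 2 + E^{2}$)
$Y{\left(H,g \right)} = \frac{1 + H}{H + g}$ ($Y{\left(H,g \right)} = \frac{H + \frac{H + g}{H + g}}{H + g} = \frac{H + 1}{H + g} = \frac{1 + H}{H + g}$)
$\frac{1}{Y{\left(-73,J{\left(17 \right)} \right)}} = \frac{1}{\frac{1}{-73 + \left(2 + 17^{2}\right)} \left(1 - 73\right)} = \frac{1}{\frac{1}{-73 + \left(2 + 289\right)} \left(-72\right)} = \frac{1}{\frac{1}{-73 + 291} \left(-72\right)} = \frac{1}{\frac{1}{218} \left(-72\right)} = \frac{1}{- \frac{36}{109}} = - \frac{109}{36}$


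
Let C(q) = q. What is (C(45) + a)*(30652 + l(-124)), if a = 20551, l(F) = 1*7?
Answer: 631452764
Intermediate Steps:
l(F) = 7
(C(45) + a)*(30652 + l(-124)) = (45 + 20551)*(30652 + 7) = 20596*30659 = 631452764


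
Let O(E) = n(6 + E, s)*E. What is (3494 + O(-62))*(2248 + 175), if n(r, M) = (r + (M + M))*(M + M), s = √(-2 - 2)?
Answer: 10869578 + 33650624*I ≈ 1.087e+7 + 3.3651e+7*I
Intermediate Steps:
s = 2*I (s = √(-4) = 2*I ≈ 2.0*I)
n(r, M) = 2*M*(r + 2*M) (n(r, M) = (r + 2*M)*(2*M) = 2*M*(r + 2*M))
O(E) = 4*I*E*(6 + E + 4*I) (O(E) = (2*(2*I)*((6 + E) + 2*(2*I)))*E = (2*(2*I)*((6 + E) + 4*I))*E = (2*(2*I)*(6 + E + 4*I))*E = (4*I*(6 + E + 4*I))*E = 4*I*E*(6 + E + 4*I))
(3494 + O(-62))*(2248 + 175) = (3494 + 4*I*(-62)*(6 - 62 + 4*I))*(2248 + 175) = (3494 + 4*I*(-62)*(-56 + 4*I))*2423 = (3494 - 248*I*(-56 + 4*I))*2423 = 8465962 - 600904*I*(-56 + 4*I)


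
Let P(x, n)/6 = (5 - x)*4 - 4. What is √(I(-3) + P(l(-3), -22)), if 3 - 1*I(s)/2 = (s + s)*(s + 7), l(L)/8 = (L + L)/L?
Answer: 3*I*√26 ≈ 15.297*I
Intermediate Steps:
l(L) = 16 (l(L) = 8*((L + L)/L) = 8*((2*L)/L) = 8*2 = 16)
I(s) = 6 - 4*s*(7 + s) (I(s) = 6 - 2*(s + s)*(s + 7) = 6 - 2*2*s*(7 + s) = 6 - 4*s*(7 + s))
P(x, n) = 96 - 24*x (P(x, n) = 6*((5 - x)*4 - 4) = 6*((20 - 4*x) - 4) = 6*(16 - 4*x) = 96 - 24*x)
√(I(-3) + P(l(-3), -22)) = √((6 - 28*(-3) - 4*(-3)²) + (96 - 24*16)) = √((6 + 84 - 4*9) + (96 - 384)) = √((6 + 84 - 36) - 288) = √(54 - 288) = √(-234) = 3*I*√26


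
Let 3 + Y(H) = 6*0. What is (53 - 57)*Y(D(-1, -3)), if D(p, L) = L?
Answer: 12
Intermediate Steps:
Y(H) = -3 (Y(H) = -3 + 6*0 = -3 + 0 = -3)
(53 - 57)*Y(D(-1, -3)) = (53 - 57)*(-3) = -4*(-3) = 12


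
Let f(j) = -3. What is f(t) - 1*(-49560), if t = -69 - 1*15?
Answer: 49557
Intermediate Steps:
t = -84 (t = -69 - 15 = -84)
f(t) - 1*(-49560) = -3 - 1*(-49560) = -3 + 49560 = 49557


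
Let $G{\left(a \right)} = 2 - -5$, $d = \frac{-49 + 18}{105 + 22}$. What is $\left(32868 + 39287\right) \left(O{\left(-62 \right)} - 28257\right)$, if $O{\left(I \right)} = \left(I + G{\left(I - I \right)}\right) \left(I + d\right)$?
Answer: $- \frac{227567056920}{127} \approx -1.7919 \cdot 10^{9}$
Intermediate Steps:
$d = - \frac{31}{127} \approx -0.24409$
$G{\left(a \right)} = 7$ ($G{\left(a \right)} = 2 + 5 = 7$)
$O{\left(I \right)} = \left(7 + I\right) \left(- \frac{31}{127} + I\right)$ ($O{\left(I \right)} = \left(I + 7\right) \left(I - \frac{31}{127}\right) = \left(7 + I\right) \left(- \frac{31}{127} + I\right)$)
$\left(32868 + 39287\right) \left(O{\left(-62 \right)} - 28257\right) = \left(32868 + 39287\right) \left(\left(- \frac{217}{127} + \left(-62\right)^{2} + \frac{858}{127} \left(-62\right)\right) - 28257\right) = 72155 \left(\left(- \frac{217}{127} + 3844 - \frac{53196}{127}\right) - 28257\right) = 72155 \left(\frac{434775}{127} - 28257\right) = 72155 \left(- \frac{3153864}{127}\right) = - \frac{227567056920}{127}$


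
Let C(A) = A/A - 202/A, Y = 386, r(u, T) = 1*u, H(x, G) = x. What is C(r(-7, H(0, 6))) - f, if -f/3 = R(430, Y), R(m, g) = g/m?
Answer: 48988/1505 ≈ 32.550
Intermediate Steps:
r(u, T) = u
C(A) = 1 - 202/A
f = -579/215 (f = -1158/430 = -3*193/215 = -579/215 ≈ -2.6930)
C(r(-7, H(0, 6))) - f = (-202 - 7)/(-7) - 1*(-579/215) = -1/7*(-209) + 579/215 = 209/7 + 579/215 = 48988/1505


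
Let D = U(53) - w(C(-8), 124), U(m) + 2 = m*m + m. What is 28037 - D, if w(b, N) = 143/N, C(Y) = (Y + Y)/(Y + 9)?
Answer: 3122091/124 ≈ 25178.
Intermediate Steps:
U(m) = -2 + m + m² (U(m) = -2 + (m*m + m) = -2 + (m² + m) = -2 + (m + m²) = -2 + m + m²)
C(Y) = 2*Y/(9 + Y) (C(Y) = (2*Y)/(9 + Y) = 2*Y/(9 + Y))
D = 354497/124 (D = (-2 + 53 + 53²) - 143/124 = (-2 + 53 + 2809) - 143/124 = 2860 - 1*143/124 = 2860 - 143/124 = 354497/124 ≈ 2858.8)
28037 - D = 28037 - 1*354497/124 = 28037 - 354497/124 = 3122091/124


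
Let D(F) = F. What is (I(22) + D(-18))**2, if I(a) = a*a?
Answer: 217156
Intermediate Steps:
I(a) = a**2
(I(22) + D(-18))**2 = (22**2 - 18)**2 = (484 - 18)**2 = 466**2 = 217156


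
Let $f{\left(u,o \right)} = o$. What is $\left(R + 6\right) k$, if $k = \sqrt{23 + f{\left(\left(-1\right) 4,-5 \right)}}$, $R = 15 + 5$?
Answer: $78 \sqrt{2} \approx 110.31$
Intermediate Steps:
$R = 20$
$k = 3 \sqrt{2}$ ($k = \sqrt{23 - 5} = \sqrt{18} = 3 \sqrt{2} \approx 4.2426$)
$\left(R + 6\right) k = \left(20 + 6\right) 3 \sqrt{2} = 26 \cdot 3 \sqrt{2} = 78 \sqrt{2}$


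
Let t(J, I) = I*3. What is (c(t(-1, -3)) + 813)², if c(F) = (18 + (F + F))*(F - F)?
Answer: 660969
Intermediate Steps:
t(J, I) = 3*I
c(F) = 0 (c(F) = (18 + 2*F)*0 = 0)
(c(t(-1, -3)) + 813)² = (0 + 813)² = 813² = 660969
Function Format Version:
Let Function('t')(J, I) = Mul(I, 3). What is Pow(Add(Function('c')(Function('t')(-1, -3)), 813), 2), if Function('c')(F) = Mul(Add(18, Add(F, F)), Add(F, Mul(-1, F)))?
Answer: 660969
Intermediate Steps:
Function('t')(J, I) = Mul(3, I)
Function('c')(F) = 0 (Function('c')(F) = Mul(Add(18, Mul(2, F)), 0) = 0)
Pow(Add(Function('c')(Function('t')(-1, -3)), 813), 2) = Pow(Add(0, 813), 2) = Pow(813, 2) = 660969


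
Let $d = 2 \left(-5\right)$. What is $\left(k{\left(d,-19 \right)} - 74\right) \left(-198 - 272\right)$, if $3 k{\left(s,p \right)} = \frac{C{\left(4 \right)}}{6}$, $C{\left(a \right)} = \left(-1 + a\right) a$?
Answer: $\frac{103400}{3} \approx 34467.0$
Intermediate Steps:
$d = -10$
$C{\left(a \right)} = a \left(-1 + a\right)$
$k{\left(s,p \right)} = \frac{2}{3}$ ($k{\left(s,p \right)} = \frac{4 \left(-1 + 4\right) \frac{1}{6}}{3} = \frac{4 \cdot 3 \cdot \frac{1}{6}}{3} = \frac{12 \cdot \frac{1}{6}}{3} = \frac{1}{3} \cdot 2 = \frac{2}{3}$)
$\left(k{\left(d,-19 \right)} - 74\right) \left(-198 - 272\right) = \left(\frac{2}{3} - 74\right) \left(-198 - 272\right) = \left(- \frac{220}{3}\right) \left(-470\right) = \frac{103400}{3}$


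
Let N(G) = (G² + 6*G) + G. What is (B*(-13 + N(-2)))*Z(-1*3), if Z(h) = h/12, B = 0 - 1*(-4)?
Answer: 23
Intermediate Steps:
B = 4 (B = 0 + 4 = 4)
N(G) = G² + 7*G
Z(h) = h/12 (Z(h) = h*(1/12) = h/12)
(B*(-13 + N(-2)))*Z(-1*3) = (4*(-13 - 2*(7 - 2)))*((-1*3)/12) = (4*(-13 - 2*5))*((1/12)*(-3)) = (4*(-13 - 10))*(-¼) = (4*(-23))*(-¼) = -92*(-¼) = 23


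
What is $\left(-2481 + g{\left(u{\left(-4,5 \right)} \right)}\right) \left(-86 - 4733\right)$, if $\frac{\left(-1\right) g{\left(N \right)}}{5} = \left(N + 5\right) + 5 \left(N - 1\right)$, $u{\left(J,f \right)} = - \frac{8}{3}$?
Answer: $11570419$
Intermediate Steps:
$u{\left(J,f \right)} = - \frac{8}{3}$ ($u{\left(J,f \right)} = \left(-8\right) \frac{1}{3} = - \frac{8}{3}$)
$g{\left(N \right)} = - 30 N$ ($g{\left(N \right)} = - 5 \left(\left(N + 5\right) + 5 \left(N - 1\right)\right) = - 5 \left(\left(5 + N\right) + 5 \left(-1 + N\right)\right) = - 5 \left(\left(5 + N\right) + \left(-5 + 5 N\right)\right) = - 5 \cdot 6 N = - 30 N$)
$\left(-2481 + g{\left(u{\left(-4,5 \right)} \right)}\right) \left(-86 - 4733\right) = \left(-2481 - -80\right) \left(-86 - 4733\right) = \left(-2481 + 80\right) \left(-4819\right) = \left(-2401\right) \left(-4819\right) = 11570419$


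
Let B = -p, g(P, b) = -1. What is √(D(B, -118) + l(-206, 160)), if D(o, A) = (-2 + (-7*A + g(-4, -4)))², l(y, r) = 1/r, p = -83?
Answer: √1083726410/40 ≈ 823.00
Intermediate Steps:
B = 83 (B = -1*(-83) = 83)
D(o, A) = (-3 - 7*A)² (D(o, A) = (-2 + (-7*A - 1))² = (-2 + (-1 - 7*A))² = (-3 - 7*A)²)
√(D(B, -118) + l(-206, 160)) = √((3 + 7*(-118))² + 1/160) = √((3 - 826)² + 1/160) = √((-823)² + 1/160) = √(677329 + 1/160) = √(108372641/160) = √1083726410/40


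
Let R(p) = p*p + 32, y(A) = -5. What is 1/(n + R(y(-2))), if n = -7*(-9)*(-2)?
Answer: -1/69 ≈ -0.014493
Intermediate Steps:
R(p) = 32 + p**2 (R(p) = p**2 + 32 = 32 + p**2)
n = -126 (n = 63*(-2) = -126)
1/(n + R(y(-2))) = 1/(-126 + (32 + (-5)**2)) = 1/(-126 + (32 + 25)) = 1/(-126 + 57) = 1/(-69) = -1/69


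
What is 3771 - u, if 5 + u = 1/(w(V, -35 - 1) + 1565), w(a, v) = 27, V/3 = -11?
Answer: 6011391/1592 ≈ 3776.0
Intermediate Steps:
V = -33 (V = 3*(-11) = -33)
u = -7959/1592 (u = -5 + 1/(27 + 1565) = -5 + 1/1592 = -7959/1592 ≈ -4.9994)
3771 - u = 3771 - 1*(-7959/1592) = 3771 + 7959/1592 = 6011391/1592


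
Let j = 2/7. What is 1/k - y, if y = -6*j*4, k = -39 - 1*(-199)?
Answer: 7687/1120 ≈ 6.8634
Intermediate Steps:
j = 2/7 (j = 2*(1/7) = 2/7 ≈ 0.28571)
k = 160 (k = -39 + 199 = 160)
y = -48/7 (y = -6*2/7*4 = -12/7*4 = -48/7 ≈ -6.8571)
1/k - y = 1/160 - 1*(-48/7) = 1/160 + 48/7 = 7687/1120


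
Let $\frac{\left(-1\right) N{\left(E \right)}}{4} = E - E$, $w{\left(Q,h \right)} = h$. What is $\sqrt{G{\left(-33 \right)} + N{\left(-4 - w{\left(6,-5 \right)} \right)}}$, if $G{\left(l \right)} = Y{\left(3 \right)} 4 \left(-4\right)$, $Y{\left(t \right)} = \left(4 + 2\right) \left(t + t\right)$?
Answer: $24 i \approx 24.0 i$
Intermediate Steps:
$Y{\left(t \right)} = 12 t$ ($Y{\left(t \right)} = 6 \cdot 2 t = 12 t$)
$G{\left(l \right)} = -576$ ($G{\left(l \right)} = 12 \cdot 3 \cdot 4 \left(-4\right) = 36 \cdot 4 \left(-4\right) = 144 \left(-4\right) = -576$)
$N{\left(E \right)} = 0$ ($N{\left(E \right)} = - 4 \left(E - E\right) = \left(-4\right) 0 = 0$)
$\sqrt{G{\left(-33 \right)} + N{\left(-4 - w{\left(6,-5 \right)} \right)}} = \sqrt{-576 + 0} = \sqrt{-576} = 24 i$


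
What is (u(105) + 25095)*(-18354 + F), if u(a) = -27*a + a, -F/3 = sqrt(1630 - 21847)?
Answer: -410487210 - 67095*I*sqrt(20217) ≈ -4.1049e+8 - 9.54e+6*I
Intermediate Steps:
F = -3*I*sqrt(20217) (F = -3*sqrt(1630 - 21847) = -3*I*sqrt(20217) ≈ -426.56*I)
u(a) = -26*a
(u(105) + 25095)*(-18354 + F) = (-26*105 + 25095)*(-18354 - 3*I*sqrt(20217)) = (-2730 + 25095)*(-18354 - 3*I*sqrt(20217)) = 22365*(-18354 - 3*I*sqrt(20217)) = -410487210 - 67095*I*sqrt(20217)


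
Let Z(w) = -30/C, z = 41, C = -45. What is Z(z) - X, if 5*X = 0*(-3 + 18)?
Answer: 2/3 ≈ 0.66667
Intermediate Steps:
Z(w) = 2/3 (Z(w) = -30/(-45) = -30*(-1/45) = 2/3)
X = 0 (X = (0*(-3 + 18))/5 = (0*15)/5 = (1/5)*0 = 0)
Z(z) - X = 2/3 - 1*0 = 2/3 + 0 = 2/3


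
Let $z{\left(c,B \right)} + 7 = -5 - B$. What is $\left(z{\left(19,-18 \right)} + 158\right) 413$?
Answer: $67732$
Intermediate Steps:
$z{\left(c,B \right)} = -12 - B$ ($z{\left(c,B \right)} = -7 - \left(5 + B\right) = -12 - B$)
$\left(z{\left(19,-18 \right)} + 158\right) 413 = \left(\left(-12 - -18\right) + 158\right) 413 = \left(\left(-12 + 18\right) + 158\right) 413 = \left(6 + 158\right) 413 = 164 \cdot 413 = 67732$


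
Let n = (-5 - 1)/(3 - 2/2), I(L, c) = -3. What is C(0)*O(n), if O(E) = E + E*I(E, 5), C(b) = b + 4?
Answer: 24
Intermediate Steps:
C(b) = 4 + b
n = -3 (n = -6/(3 - 2*½) = -6/(3 - 1) = -6/2 = -6*½ = -3)
O(E) = -2*E (O(E) = E + E*(-3) = E - 3*E = -2*E)
C(0)*O(n) = (4 + 0)*(-2*(-3)) = 4*6 = 24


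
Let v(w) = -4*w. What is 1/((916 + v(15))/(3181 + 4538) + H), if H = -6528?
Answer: -7719/50388776 ≈ -0.00015319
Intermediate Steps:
1/((916 + v(15))/(3181 + 4538) + H) = 1/((916 - 4*15)/(3181 + 4538) - 6528) = 1/((916 - 60)/7719 - 6528) = 1/(856*(1/7719) - 6528) = 1/(856/7719 - 6528) = 1/(-50388776/7719) = -7719/50388776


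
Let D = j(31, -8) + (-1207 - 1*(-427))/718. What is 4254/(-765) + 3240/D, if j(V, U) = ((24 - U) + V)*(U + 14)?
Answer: 4363891/1437690 ≈ 3.0353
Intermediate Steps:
j(V, U) = (14 + U)*(24 + V - U) (j(V, U) = (24 + V - U)*(14 + U) = (14 + U)*(24 + V - U))
D = 135312/359 (D = (336 - 1*(-8)² + 10*(-8) + 14*31 - 8*31) + (-1207 - 1*(-427))/718 = (336 - 1*64 - 80 + 434 - 248) + (-1207 + 427)*(1/718) = (336 - 64 - 80 + 434 - 248) - 780*1/718 = 378 - 390/359 = 135312/359 ≈ 376.91)
4254/(-765) + 3240/D = 4254/(-765) + 3240/(135312/359) = 4254*(-1/765) + 3240*(359/135312) = -1418/255 + 48465/5638 = 4363891/1437690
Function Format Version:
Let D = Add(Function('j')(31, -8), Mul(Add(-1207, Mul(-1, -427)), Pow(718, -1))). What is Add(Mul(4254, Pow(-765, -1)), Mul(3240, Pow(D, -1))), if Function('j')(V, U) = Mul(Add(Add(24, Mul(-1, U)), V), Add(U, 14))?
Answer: Rational(4363891, 1437690) ≈ 3.0353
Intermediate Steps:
Function('j')(V, U) = Mul(Add(14, U), Add(24, V, Mul(-1, U))) (Function('j')(V, U) = Mul(Add(24, V, Mul(-1, U)), Add(14, U)) = Mul(Add(14, U), Add(24, V, Mul(-1, U))))
D = Rational(135312, 359) (D = Add(Add(336, Mul(-1, Pow(-8, 2)), Mul(10, -8), Mul(14, 31), Mul(-8, 31)), Mul(Add(-1207, Mul(-1, -427)), Pow(718, -1))) = Add(Add(336, Mul(-1, 64), -80, 434, -248), Mul(Add(-1207, 427), Rational(1, 718))) = Add(Add(336, -64, -80, 434, -248), Mul(-780, Rational(1, 718))) = Add(378, Rational(-390, 359)) = Rational(135312, 359) ≈ 376.91)
Add(Mul(4254, Pow(-765, -1)), Mul(3240, Pow(D, -1))) = Add(Mul(4254, Pow(-765, -1)), Mul(3240, Pow(Rational(135312, 359), -1))) = Add(Mul(4254, Rational(-1, 765)), Mul(3240, Rational(359, 135312))) = Add(Rational(-1418, 255), Rational(48465, 5638)) = Rational(4363891, 1437690)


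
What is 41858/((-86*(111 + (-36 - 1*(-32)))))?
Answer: -20929/4601 ≈ -4.5488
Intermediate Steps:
41858/((-86*(111 + (-36 - 1*(-32))))) = 41858/((-86*(111 + (-36 + 32)))) = 41858/((-86*(111 - 4))) = 41858/((-86*107)) = 41858/(-9202) = 41858*(-1/9202) = -20929/4601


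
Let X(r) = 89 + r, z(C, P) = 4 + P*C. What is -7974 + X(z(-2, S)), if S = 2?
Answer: -7885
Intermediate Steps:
z(C, P) = 4 + C*P
-7974 + X(z(-2, S)) = -7974 + (89 + (4 - 2*2)) = -7974 + (89 + (4 - 4)) = -7974 + (89 + 0) = -7974 + 89 = -7885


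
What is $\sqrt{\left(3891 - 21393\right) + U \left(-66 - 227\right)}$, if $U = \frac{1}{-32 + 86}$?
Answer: $\frac{i \sqrt{5672406}}{18} \approx 132.32 i$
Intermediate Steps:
$U = \frac{1}{54} \approx 0.018519$
$\sqrt{\left(3891 - 21393\right) + U \left(-66 - 227\right)} = \sqrt{\left(3891 - 21393\right) + \frac{-66 - 227}{54}} = \sqrt{-17502 + \frac{-66 - 227}{54}} = \sqrt{-17502 + \frac{1}{54} \left(-293\right)} = \sqrt{-17502 - \frac{293}{54}} = \sqrt{- \frac{945401}{54}} = \frac{i \sqrt{5672406}}{18}$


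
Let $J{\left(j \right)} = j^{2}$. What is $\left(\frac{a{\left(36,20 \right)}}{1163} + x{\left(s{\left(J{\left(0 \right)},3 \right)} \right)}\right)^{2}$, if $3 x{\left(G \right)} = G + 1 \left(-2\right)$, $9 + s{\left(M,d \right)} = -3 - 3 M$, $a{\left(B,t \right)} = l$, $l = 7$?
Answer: $\frac{264420121}{12173121} \approx 21.722$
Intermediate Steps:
$a{\left(B,t \right)} = 7$
$s{\left(M,d \right)} = -12 - 3 M$ ($s{\left(M,d \right)} = -9 - \left(3 + 3 M\right) = -12 - 3 M$)
$x{\left(G \right)} = - \frac{2}{3} + \frac{G}{3}$ ($x{\left(G \right)} = \frac{G + 1 \left(-2\right)}{3} = \frac{G - 2}{3} = \frac{-2 + G}{3} = - \frac{2}{3} + \frac{G}{3}$)
$\left(\frac{a{\left(36,20 \right)}}{1163} + x{\left(s{\left(J{\left(0 \right)},3 \right)} \right)}\right)^{2} = \left(\frac{7}{1163} + \left(- \frac{2}{3} + \frac{-12 - 3 \cdot 0^{2}}{3}\right)\right)^{2} = \left(7 \cdot \frac{1}{1163} + \left(- \frac{2}{3} + \frac{-12 - 0}{3}\right)\right)^{2} = \left(\frac{7}{1163} + \left(- \frac{2}{3} + \frac{-12 + 0}{3}\right)\right)^{2} = \left(\frac{7}{1163} + \left(- \frac{2}{3} + \frac{1}{3} \left(-12\right)\right)\right)^{2} = \left(\frac{7}{1163} - \frac{14}{3}\right)^{2} = \left(- \frac{16261}{3489}\right)^{2} = \frac{264420121}{12173121}$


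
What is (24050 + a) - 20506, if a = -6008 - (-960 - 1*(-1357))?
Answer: -2861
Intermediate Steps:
a = -6405 (a = -6008 - (-960 + 1357) = -6008 - 1*397 = -6008 - 397 = -6405)
(24050 + a) - 20506 = (24050 - 6405) - 20506 = 17645 - 20506 = -2861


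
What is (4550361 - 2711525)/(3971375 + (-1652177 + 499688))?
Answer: 919418/1409443 ≈ 0.65233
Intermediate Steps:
(4550361 - 2711525)/(3971375 + (-1652177 + 499688)) = 1838836/(3971375 - 1152489) = 1838836/2818886 = 1838836*(1/2818886) = 919418/1409443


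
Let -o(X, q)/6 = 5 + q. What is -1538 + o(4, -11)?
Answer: -1502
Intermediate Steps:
o(X, q) = -30 - 6*q (o(X, q) = -6*(5 + q) = -30 - 6*q)
-1538 + o(4, -11) = -1538 + (-30 - 6*(-11)) = -1538 + (-30 + 66) = -1538 + 36 = -1502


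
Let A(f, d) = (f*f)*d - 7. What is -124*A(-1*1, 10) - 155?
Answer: -527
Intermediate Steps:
A(f, d) = -7 + d*f² (A(f, d) = f²*d - 7 = d*f² - 7 = -7 + d*f²)
-124*A(-1*1, 10) - 155 = -124*(-7 + 10*(-1*1)²) - 155 = -124*(-7 + 10*(-1)²) - 155 = -124*(-7 + 10*1) - 155 = -124*(-7 + 10) - 155 = -124*3 - 155 = -372 - 155 = -527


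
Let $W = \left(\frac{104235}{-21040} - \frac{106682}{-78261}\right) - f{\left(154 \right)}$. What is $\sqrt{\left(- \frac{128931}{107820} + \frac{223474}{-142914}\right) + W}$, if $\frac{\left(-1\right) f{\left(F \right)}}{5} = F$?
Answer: $\frac{\sqrt{26342504024995114347673194085307595}}{5873290523931660} \approx 27.634$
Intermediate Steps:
$f{\left(F \right)} = - 5 F$
$W = \frac{252395572549}{329322288}$ ($W = \left(\frac{104235}{-21040} - \frac{106682}{-78261}\right) - \left(-5\right) 154 = \left(104235 \left(- \frac{1}{21040}\right) - - \frac{106682}{78261}\right) - -770 = \left(- \frac{20847}{4208} + \frac{106682}{78261}\right) + 770 = - \frac{1182589211}{329322288} + 770 = \frac{252395572549}{329322288} \approx 766.41$)
$\sqrt{\left(- \frac{128931}{107820} + \frac{223474}{-142914}\right) + W} = \sqrt{\left(- \frac{128931}{107820} + \frac{223474}{-142914}\right) + \frac{252395572549}{329322288}} = \sqrt{\left(\left(-128931\right) \frac{1}{107820} + 223474 \left(- \frac{1}{142914}\right)\right) + \frac{252395572549}{329322288}} = \sqrt{\left(- \frac{42977}{35940} - \frac{111737}{71457}\right) + \frac{252395572549}{329322288}} = \sqrt{- \frac{787426141}{285351620} + \frac{252395572549}{329322288}} = \sqrt{\frac{17940542132324887193}{23493162095726640}} = \frac{\sqrt{26342504024995114347673194085307595}}{5873290523931660}$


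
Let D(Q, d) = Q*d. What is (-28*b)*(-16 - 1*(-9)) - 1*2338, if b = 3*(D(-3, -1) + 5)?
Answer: 2366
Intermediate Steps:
b = 24 (b = 3*(-3*(-1) + 5) = 3*(3 + 5) = 3*8 = 24)
(-28*b)*(-16 - 1*(-9)) - 1*2338 = (-28*24)*(-16 - 1*(-9)) - 1*2338 = -672*(-16 + 9) - 2338 = -672*(-7) - 2338 = 4704 - 2338 = 2366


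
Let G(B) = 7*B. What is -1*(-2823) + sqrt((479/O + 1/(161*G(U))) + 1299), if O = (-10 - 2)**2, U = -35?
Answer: 2823 + sqrt(5954840934455)/67620 ≈ 2859.1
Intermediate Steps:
O = 144 (O = (-12)**2 = 144)
-1*(-2823) + sqrt((479/O + 1/(161*G(U))) + 1299) = -1*(-2823) + sqrt((479/144 + 1/(161*((7*(-35))))) + 1299) = 2823 + sqrt((479*(1/144) + (1/161)/(-245)) + 1299) = 2823 + sqrt((479/144 + (1/161)*(-1/245)) + 1299) = 2823 + sqrt((479/144 - 1/39445) + 1299) = 2823 + sqrt(18894011/5680080 + 1299) = 2823 + sqrt(7397317931/5680080) = 2823 + sqrt(5954840934455)/67620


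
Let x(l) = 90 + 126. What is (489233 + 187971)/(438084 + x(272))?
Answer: 169301/109575 ≈ 1.5451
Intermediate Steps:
x(l) = 216
(489233 + 187971)/(438084 + x(272)) = (489233 + 187971)/(438084 + 216) = 677204/438300 = 677204*(1/438300) = 169301/109575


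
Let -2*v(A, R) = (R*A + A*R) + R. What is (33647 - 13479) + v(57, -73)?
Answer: 48731/2 ≈ 24366.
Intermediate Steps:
v(A, R) = -R/2 - A*R (v(A, R) = -((R*A + A*R) + R)/2 = -((A*R + A*R) + R)/2 = -(2*A*R + R)/2 = -(R + 2*A*R)/2 = -R/2 - A*R)
(33647 - 13479) + v(57, -73) = (33647 - 13479) - 1*(-73)*(½ + 57) = 20168 - 1*(-73)*115/2 = 20168 + 8395/2 = 48731/2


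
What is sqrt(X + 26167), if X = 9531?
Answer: sqrt(35698) ≈ 188.94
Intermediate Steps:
sqrt(X + 26167) = sqrt(9531 + 26167) = sqrt(35698)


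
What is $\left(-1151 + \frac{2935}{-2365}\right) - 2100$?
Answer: $- \frac{1538310}{473} \approx -3252.2$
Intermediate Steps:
$\left(-1151 + \frac{2935}{-2365}\right) - 2100 = \left(-1151 + 2935 \left(- \frac{1}{2365}\right)\right) - 2100 = \left(-1151 - \frac{587}{473}\right) - 2100 = - \frac{545010}{473} - 2100 = - \frac{1538310}{473}$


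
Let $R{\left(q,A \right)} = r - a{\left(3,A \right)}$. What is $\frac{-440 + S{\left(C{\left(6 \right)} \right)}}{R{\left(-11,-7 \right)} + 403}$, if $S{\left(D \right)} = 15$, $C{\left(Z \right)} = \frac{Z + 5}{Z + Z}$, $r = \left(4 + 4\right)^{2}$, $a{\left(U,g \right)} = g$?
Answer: $- \frac{425}{474} \approx -0.89662$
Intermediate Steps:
$r = 64$ ($r = 8^{2} = 64$)
$C{\left(Z \right)} = \frac{5 + Z}{2 Z}$
$R{\left(q,A \right)} = 64 - A$
$\frac{-440 + S{\left(C{\left(6 \right)} \right)}}{R{\left(-11,-7 \right)} + 403} = \frac{-440 + 15}{\left(64 - -7\right) + 403} = - \frac{425}{\left(64 + 7\right) + 403} = - \frac{425}{71 + 403} = - \frac{425}{474}$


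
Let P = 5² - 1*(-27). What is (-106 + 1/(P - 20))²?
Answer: 11498881/1024 ≈ 11229.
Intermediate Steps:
P = 52 (P = 25 + 27 = 52)
(-106 + 1/(P - 20))² = (-106 + 1/(52 - 20))² = (-106 + 1/32)² = (-3391/32)² = 11498881/1024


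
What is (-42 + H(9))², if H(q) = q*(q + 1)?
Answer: 2304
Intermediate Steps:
H(q) = q*(1 + q)
(-42 + H(9))² = (-42 + 9*(1 + 9))² = (-42 + 9*10)² = (-42 + 90)² = 48² = 2304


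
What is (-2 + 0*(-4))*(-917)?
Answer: 1834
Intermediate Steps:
(-2 + 0*(-4))*(-917) = (-2 + 0)*(-917) = -2*(-917) = 1834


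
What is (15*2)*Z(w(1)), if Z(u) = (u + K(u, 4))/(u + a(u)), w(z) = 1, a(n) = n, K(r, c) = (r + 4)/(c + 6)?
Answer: 45/2 ≈ 22.500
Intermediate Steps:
K(r, c) = (4 + r)/(6 + c)
Z(u) = (2/5 + 11*u/10)/(2*u) (Z(u) = (u + (4 + u)/(6 + 4))/(u + u) = (u + (4 + u)/10)/((2*u)) = (u + (4 + u)/10)*(1/(2*u)) = (u + (2/5 + u/10))*(1/(2*u)) = (2/5 + 11*u/10)*(1/(2*u)) = (2/5 + 11*u/10)/(2*u))
(15*2)*Z(w(1)) = (15*2)*((1/20)*(4 + 11*1)/1) = 30*((1/20)*1*(4 + 11)) = 30*((1/20)*1*15) = 30*(3/4) = 45/2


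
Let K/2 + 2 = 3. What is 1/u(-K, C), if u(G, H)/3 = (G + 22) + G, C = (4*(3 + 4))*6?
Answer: 1/54 ≈ 0.018519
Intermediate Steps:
K = 2 (K = -4 + 2*3 = -4 + 6 = 2)
C = 168 (C = (4*7)*6 = 28*6 = 168)
u(G, H) = 66 + 6*G (u(G, H) = 3*((G + 22) + G) = 3*((22 + G) + G) = 3*(22 + 2*G) = 66 + 6*G)
1/u(-K, C) = 1/(66 + 6*(-1*2)) = 1/(66 + 6*(-2)) = 1/(66 - 12) = 1/54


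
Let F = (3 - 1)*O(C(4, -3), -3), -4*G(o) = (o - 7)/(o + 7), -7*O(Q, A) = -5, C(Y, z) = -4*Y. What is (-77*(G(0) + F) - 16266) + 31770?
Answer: 61499/4 ≈ 15375.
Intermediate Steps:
O(Q, A) = 5/7 (O(Q, A) = -⅐*(-5) = 5/7)
G(o) = -(-7 + o)/(4*(7 + o)) (G(o) = -(o - 7)/(4*(o + 7)) = -(-7 + o)/(4*(7 + o)))
F = 10/7 (F = (3 - 1)*(5/7) = 2*(5/7) = 10/7 ≈ 1.4286)
(-77*(G(0) + F) - 16266) + 31770 = (-77*((7 - 1*0)/(4*(7 + 0)) + 10/7) - 16266) + 31770 = (-77*((¼)*(7 + 0)/7 + 10/7) - 16266) + 31770 = (-77*((¼)*(⅐)*7 + 10/7) - 16266) + 31770 = (-77*(¼ + 10/7) - 16266) + 31770 = (-77*47/28 - 16266) + 31770 = (-517/4 - 16266) + 31770 = -65581/4 + 31770 = 61499/4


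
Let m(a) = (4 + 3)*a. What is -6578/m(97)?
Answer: -6578/679 ≈ -9.6878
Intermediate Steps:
m(a) = 7*a
-6578/m(97) = -6578/(7*97) = -6578/679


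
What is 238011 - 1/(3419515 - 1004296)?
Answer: 574848689408/2415219 ≈ 2.3801e+5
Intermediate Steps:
238011 - 1/(3419515 - 1004296) = 238011 - 1/2415219 = 574848689408/2415219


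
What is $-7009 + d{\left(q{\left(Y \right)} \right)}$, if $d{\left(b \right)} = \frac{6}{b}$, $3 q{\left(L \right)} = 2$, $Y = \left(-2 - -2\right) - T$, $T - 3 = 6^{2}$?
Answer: $-7000$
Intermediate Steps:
$T = 39$ ($T = 3 + 6^{2} = 3 + 36 = 39$)
$Y = -39$ ($Y = \left(-2 - -2\right) - 39 = \left(-2 + 2\right) - 39 = 0 - 39 = -39$)
$q{\left(L \right)} = \frac{2}{3}$ ($q{\left(L \right)} = \frac{1}{3} \cdot 2 = \frac{2}{3}$)
$-7009 + d{\left(q{\left(Y \right)} \right)} = -7009 + \frac{6}{\frac{2}{3}} = -7009 + 6 \cdot \frac{3}{2} = -7009 + 9 = -7000$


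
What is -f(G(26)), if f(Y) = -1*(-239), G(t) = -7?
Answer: -239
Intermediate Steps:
f(Y) = 239
-f(G(26)) = -1*239 = -239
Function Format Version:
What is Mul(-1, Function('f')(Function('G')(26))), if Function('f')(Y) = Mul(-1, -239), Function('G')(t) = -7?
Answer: -239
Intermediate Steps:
Function('f')(Y) = 239
Mul(-1, Function('f')(Function('G')(26))) = Mul(-1, 239) = -239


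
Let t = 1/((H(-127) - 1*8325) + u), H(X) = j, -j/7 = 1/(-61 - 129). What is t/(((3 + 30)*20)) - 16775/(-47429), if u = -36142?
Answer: 9354002768299/26447155889022 ≈ 0.35369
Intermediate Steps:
j = 7/190 (j = -7/(-61 - 129) = -7/(-190) = -7*(-1/190) = 7/190 ≈ 0.036842)
H(X) = 7/190
t = -190/8448723 (t = 1/((7/190 - 1*8325) - 36142) = 1/((7/190 - 8325) - 36142) = 1/(-1581743/190 - 36142) = 1/(-8448723/190) = -190/8448723 ≈ -2.2489e-5)
t/(((3 + 30)*20)) - 16775/(-47429) = -190*1/(20*(3 + 30))/8448723 - 16775/(-47429) = -190/(8448723*(33*20)) - 16775*(-1/47429) = -190/8448723/660 + 16775/47429 = -190/8448723*1/660 + 16775/47429 = -19/557615718 + 16775/47429 = 9354002768299/26447155889022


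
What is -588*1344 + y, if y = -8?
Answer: -790280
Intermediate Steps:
-588*1344 + y = -588*1344 - 8 = -790272 - 8 = -790280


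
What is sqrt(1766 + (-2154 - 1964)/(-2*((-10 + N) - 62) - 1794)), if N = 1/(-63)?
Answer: sqrt(4777231841174)/51974 ≈ 42.053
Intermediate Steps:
N = -1/63 ≈ -0.015873
sqrt(1766 + (-2154 - 1964)/(-2*((-10 + N) - 62) - 1794)) = sqrt(1766 + (-2154 - 1964)/(-2*((-10 - 1/63) - 62) - 1794)) = sqrt(1766 - 4118/(-2*(-631/63 - 62) - 1794)) = sqrt(1766 - 4118/(-2*(-4537/63) - 1794)) = sqrt(1766 - 4118/(9074/63 - 1794)) = sqrt(1766 - 4118/(-103948/63)) = sqrt(1766 - 4118*(-63/103948)) = sqrt(1766 + 129717/51974) = sqrt(91915801/51974) = sqrt(4777231841174)/51974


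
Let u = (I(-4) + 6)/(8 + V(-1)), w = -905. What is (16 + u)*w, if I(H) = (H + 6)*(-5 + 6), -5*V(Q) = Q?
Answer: -629880/41 ≈ -15363.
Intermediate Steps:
V(Q) = -Q/5
I(H) = 6 + H (I(H) = (6 + H)*1 = 6 + H)
u = 40/41 (u = ((6 - 4) + 6)/(8 - ⅕*(-1)) = (2 + 6)/(8 + ⅕) = 8/(41/5) = 8*(5/41) = 40/41 ≈ 0.97561)
(16 + u)*w = (16 + 40/41)*(-905) = (696/41)*(-905) = -629880/41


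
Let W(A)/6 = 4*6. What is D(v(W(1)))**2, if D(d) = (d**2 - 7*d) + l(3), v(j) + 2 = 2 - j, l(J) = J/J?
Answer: 472845025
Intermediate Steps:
W(A) = 144 (W(A) = 6*(4*6) = 6*24 = 144)
l(J) = 1
v(j) = -j (v(j) = -2 + (2 - j) = -j)
D(d) = 1 + d**2 - 7*d (D(d) = (d**2 - 7*d) + 1 = 1 + d**2 - 7*d)
D(v(W(1)))**2 = (1 + (-1*144)**2 - (-7)*144)**2 = (1 + (-144)**2 - 7*(-144))**2 = (1 + 20736 + 1008)**2 = 21745**2 = 472845025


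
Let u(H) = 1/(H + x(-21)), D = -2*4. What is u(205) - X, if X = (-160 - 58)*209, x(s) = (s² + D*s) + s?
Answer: 36130667/793 ≈ 45562.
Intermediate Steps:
D = -8
x(s) = s² - 7*s (x(s) = (s² - 8*s) + s = s² - 7*s)
u(H) = 1/(588 + H) (u(H) = 1/(H - 21*(-7 - 21)) = 1/(H - 21*(-28)) = 1/(H + 588) = 1/(588 + H))
X = -45562 (X = -218*209 = -45562)
u(205) - X = 1/(588 + 205) - 1*(-45562) = 1/793 + 45562 = 36130667/793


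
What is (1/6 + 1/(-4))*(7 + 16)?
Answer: -23/12 ≈ -1.9167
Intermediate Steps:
(1/6 + 1/(-4))*(7 + 16) = (1*(1/6) + 1*(-1/4))*23 = (1/6 - 1/4)*23 = -1/12*23 = -23/12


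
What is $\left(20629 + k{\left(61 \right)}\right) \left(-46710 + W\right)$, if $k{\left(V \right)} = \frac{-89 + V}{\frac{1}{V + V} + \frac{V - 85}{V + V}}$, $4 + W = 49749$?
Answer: $\frac{1450374905}{23} \approx 6.306 \cdot 10^{7}$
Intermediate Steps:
$W = 49745$ ($W = -4 + 49749 = 49745$)
$k{\left(V \right)} = \frac{-89 + V}{\frac{1}{2 V} + \frac{-85 + V}{2 V}}$
$\left(20629 + k{\left(61 \right)}\right) \left(-46710 + W\right) = \left(20629 + 2 \cdot 61 \frac{1}{-84 + 61} \left(-89 + 61\right)\right) \left(-46710 + 49745\right) = \left(20629 + 2 \cdot 61 \frac{1}{-23} \left(-28\right)\right) 3035 = \left(20629 + 2 \cdot 61 \left(- \frac{1}{23}\right) \left(-28\right)\right) 3035 = \left(20629 + \frac{3416}{23}\right) 3035 = \frac{477883}{23} \cdot 3035 = \frac{1450374905}{23}$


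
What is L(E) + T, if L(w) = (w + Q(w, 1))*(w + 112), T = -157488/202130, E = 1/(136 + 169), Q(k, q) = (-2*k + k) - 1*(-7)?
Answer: 284039451/362645 ≈ 783.24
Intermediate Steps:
Q(k, q) = 7 - k (Q(k, q) = -k + 7 = 7 - k)
E = 1/305 ≈ 0.0032787
T = -4632/5945 (T = -157488*1/202130 = -4632/5945 ≈ -0.77914)
L(w) = 784 + 7*w (L(w) = (w + (7 - w))*(w + 112) = 7*(112 + w) = 784 + 7*w)
L(E) + T = (784 + 7*(1/305)) - 4632/5945 = (784 + 7/305) - 4632/5945 = 239127/305 - 4632/5945 = 284039451/362645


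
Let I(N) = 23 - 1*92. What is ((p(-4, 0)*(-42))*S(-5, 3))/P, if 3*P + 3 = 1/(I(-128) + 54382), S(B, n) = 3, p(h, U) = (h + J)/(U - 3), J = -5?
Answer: 30795471/81469 ≈ 378.00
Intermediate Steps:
I(N) = -69 (I(N) = 23 - 92 = -69)
p(h, U) = (-5 + h)/(-3 + U) (p(h, U) = (h - 5)/(U - 3) = (-5 + h)/(-3 + U))
P = -162938/162939 (P = -1 + 1/(3*(-69 + 54382)) = -1 + (1/3)/54313 = -1 + (1/3)*(1/54313) = -1 + 1/162939 = -162938/162939 ≈ -0.99999)
((p(-4, 0)*(-42))*S(-5, 3))/P = ((((-5 - 4)/(-3 + 0))*(-42))*3)/(-162938/162939) = (((-9/(-3))*(-42))*3)*(-162939/162938) = ((-1/3*(-9)*(-42))*3)*(-162939/162938) = ((3*(-42))*3)*(-162939/162938) = -126*3*(-162939/162938) = -378*(-162939/162938) = 30795471/81469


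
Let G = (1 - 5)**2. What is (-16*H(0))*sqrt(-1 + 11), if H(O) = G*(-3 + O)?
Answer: 768*sqrt(10) ≈ 2428.6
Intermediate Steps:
G = 16 (G = (-4)**2 = 16)
H(O) = -48 + 16*O (H(O) = 16*(-3 + O) = -48 + 16*O)
(-16*H(0))*sqrt(-1 + 11) = (-16*(-48 + 16*0))*sqrt(-1 + 11) = (-16*(-48 + 0))*sqrt(10) = (-16*(-48))*sqrt(10) = 768*sqrt(10)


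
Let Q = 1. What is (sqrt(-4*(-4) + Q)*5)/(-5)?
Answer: -sqrt(17) ≈ -4.1231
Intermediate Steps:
(sqrt(-4*(-4) + Q)*5)/(-5) = (sqrt(-4*(-4) + 1)*5)/(-5) = (sqrt(16 + 1)*5)*(-1/5) = (sqrt(17)*5)*(-1/5) = (5*sqrt(17))*(-1/5) = -sqrt(17)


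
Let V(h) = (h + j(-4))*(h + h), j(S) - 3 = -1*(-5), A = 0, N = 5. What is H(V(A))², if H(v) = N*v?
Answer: 0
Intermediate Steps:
j(S) = 8 (j(S) = 3 - 1*(-5) = 3 + 5 = 8)
V(h) = 2*h*(8 + h) (V(h) = (h + 8)*(h + h) = (8 + h)*(2*h) = 2*h*(8 + h))
H(v) = 5*v
H(V(A))² = (5*(2*0*(8 + 0)))² = (5*(2*0*8))² = (5*0)² = 0² = 0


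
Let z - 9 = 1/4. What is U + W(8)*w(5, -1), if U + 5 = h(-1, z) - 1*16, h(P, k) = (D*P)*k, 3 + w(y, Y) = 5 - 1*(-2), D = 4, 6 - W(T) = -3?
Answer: -22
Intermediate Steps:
W(T) = 9 (W(T) = 6 - 1*(-3) = 6 + 3 = 9)
w(y, Y) = 4 (w(y, Y) = -3 + (5 - 1*(-2)) = -3 + (5 + 2) = -3 + 7 = 4)
z = 37/4 (z = 9 + 1/4 = 37/4 ≈ 9.2500)
h(P, k) = 4*P*k (h(P, k) = (4*P)*k = 4*P*k)
U = -58 (U = -5 + (4*(-1)*(37/4) - 1*16) = -5 + (-37 - 16) = -5 - 53 = -58)
U + W(8)*w(5, -1) = -58 + 9*4 = -58 + 36 = -22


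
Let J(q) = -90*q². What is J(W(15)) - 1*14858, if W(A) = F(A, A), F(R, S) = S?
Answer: -35108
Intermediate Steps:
W(A) = A
J(W(15)) - 1*14858 = -90*15² - 1*14858 = -90*225 - 14858 = -20250 - 14858 = -35108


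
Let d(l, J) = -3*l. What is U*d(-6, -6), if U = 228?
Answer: 4104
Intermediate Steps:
U*d(-6, -6) = 228*(-3*(-6)) = 228*18 = 4104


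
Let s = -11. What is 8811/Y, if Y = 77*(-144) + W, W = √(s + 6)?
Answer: -97696368/122943749 - 8811*I*√5/122943749 ≈ -0.79464 - 0.00016025*I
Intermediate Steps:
W = I*√5 (W = √(-11 + 6) = √(-5) = I*√5 ≈ 2.2361*I)
Y = -11088 + I*√5 (Y = 77*(-144) + I*√5 = -11088 + I*√5 ≈ -11088.0 + 2.2361*I)
8811/Y = 8811/(-11088 + I*√5)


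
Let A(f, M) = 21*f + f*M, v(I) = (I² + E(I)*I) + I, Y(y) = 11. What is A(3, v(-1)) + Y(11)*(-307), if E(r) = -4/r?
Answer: -3326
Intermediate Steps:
v(I) = -4 + I + I² (v(I) = (I² + (-4/I)*I) + I = (I² - 4) + I = (-4 + I²) + I = -4 + I + I²)
A(f, M) = 21*f + M*f
A(3, v(-1)) + Y(11)*(-307) = 3*(21 + (-4 - (1 - 1))) + 11*(-307) = 3*(21 + (-4 - 1*0)) - 3377 = 3*(21 + (-4 + 0)) - 3377 = 3*(21 - 4) - 3377 = 3*17 - 3377 = 51 - 3377 = -3326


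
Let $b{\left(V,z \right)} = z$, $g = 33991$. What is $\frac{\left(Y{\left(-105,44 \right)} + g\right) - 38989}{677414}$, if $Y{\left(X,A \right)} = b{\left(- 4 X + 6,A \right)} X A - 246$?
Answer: $- \frac{104262}{338707} \approx -0.30782$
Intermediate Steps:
$Y{\left(X,A \right)} = -246 + X A^{2}$ ($Y{\left(X,A \right)} = A X A - 246 = X A^{2} - 246 = -246 + X A^{2}$)
$\frac{\left(Y{\left(-105,44 \right)} + g\right) - 38989}{677414} = \frac{\left(\left(-246 - 105 \cdot 44^{2}\right) + 33991\right) - 38989}{677414} = \left(\left(\left(-246 - 203280\right) + 33991\right) - 38989\right) \frac{1}{677414} = \left(\left(-203526 + 33991\right) - 38989\right) \frac{1}{677414} = \left(-169535 - 38989\right) \frac{1}{677414} = \left(-208524\right) \frac{1}{677414} = - \frac{104262}{338707}$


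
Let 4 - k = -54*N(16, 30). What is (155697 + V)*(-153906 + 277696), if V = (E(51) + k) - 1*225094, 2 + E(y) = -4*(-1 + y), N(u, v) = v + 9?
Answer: -8354463310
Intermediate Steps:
N(u, v) = 9 + v
E(y) = 2 - 4*y (E(y) = -2 - 4*(-1 + y) = -2 + (4 - 4*y) = 2 - 4*y)
k = 2110 (k = 4 - (-54)*(9 + 30) = 4 - (-54)*39 = 4 - 1*(-2106) = 4 + 2106 = 2110)
V = -223186 (V = ((2 - 4*51) + 2110) - 1*225094 = ((2 - 204) + 2110) - 225094 = (-202 + 2110) - 225094 = 1908 - 225094 = -223186)
(155697 + V)*(-153906 + 277696) = (155697 - 223186)*(-153906 + 277696) = -67489*123790 = -8354463310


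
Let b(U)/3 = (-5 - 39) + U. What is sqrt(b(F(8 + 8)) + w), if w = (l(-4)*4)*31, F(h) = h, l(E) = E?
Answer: 2*I*sqrt(145) ≈ 24.083*I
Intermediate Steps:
b(U) = -132 + 3*U (b(U) = 3*((-5 - 39) + U) = 3*(-44 + U) = -132 + 3*U)
w = -496 (w = -4*4*31 = -16*31 = -496)
sqrt(b(F(8 + 8)) + w) = sqrt((-132 + 3*(8 + 8)) - 496) = sqrt((-132 + 3*16) - 496) = sqrt((-132 + 48) - 496) = sqrt(-84 - 496) = sqrt(-580) = 2*I*sqrt(145)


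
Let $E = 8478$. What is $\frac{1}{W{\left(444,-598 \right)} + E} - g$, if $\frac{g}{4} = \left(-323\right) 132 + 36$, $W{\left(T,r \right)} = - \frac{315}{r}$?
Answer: $\frac{863955094198}{5070159} \approx 1.704 \cdot 10^{5}$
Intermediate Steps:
$g = -170400$ ($g = 4 \left(\left(-323\right) 132 + 36\right) = 4 \left(-42636 + 36\right) = 4 \left(-42600\right) = -170400$)
$\frac{1}{W{\left(444,-598 \right)} + E} - g = \frac{1}{- \frac{315}{-598} + 8478} - -170400 = \frac{1}{\left(-315\right) \left(- \frac{1}{598}\right) + 8478} + 170400 = \frac{1}{\frac{315}{598} + 8478} + 170400 = \frac{1}{\frac{5070159}{598}} + 170400 = \frac{598}{5070159} + 170400 = \frac{863955094198}{5070159}$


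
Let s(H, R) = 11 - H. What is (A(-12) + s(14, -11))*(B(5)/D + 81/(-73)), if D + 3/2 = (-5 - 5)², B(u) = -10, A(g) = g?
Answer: 261255/14381 ≈ 18.167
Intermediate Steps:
D = 197/2 (D = -3/2 + (-5 - 5)² = -3/2 + (-10)² = -3/2 + 100 = 197/2 ≈ 98.500)
(A(-12) + s(14, -11))*(B(5)/D + 81/(-73)) = (-12 + (11 - 1*14))*(-10/197/2 + 81/(-73)) = (-12 + (11 - 14))*(-10*2/197 + 81*(-1/73)) = (-12 - 3)*(-20/197 - 81/73) = -15*(-17417/14381) = 261255/14381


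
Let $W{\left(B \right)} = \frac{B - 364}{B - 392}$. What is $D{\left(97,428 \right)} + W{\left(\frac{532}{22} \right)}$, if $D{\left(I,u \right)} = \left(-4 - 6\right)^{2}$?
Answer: $\frac{29167}{289} \approx 100.92$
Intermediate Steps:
$D{\left(I,u \right)} = 100$ ($D{\left(I,u \right)} = \left(-10\right)^{2} = 100$)
$W{\left(B \right)} = \frac{-364 + B}{-392 + B}$
$D{\left(97,428 \right)} + W{\left(\frac{532}{22} \right)} = 100 + \frac{-364 + \frac{532}{22}}{-392 + \frac{532}{22}} = 100 + \frac{-364 + 532 \cdot \frac{1}{22}}{-392 + 532 \cdot \frac{1}{22}} = 100 + \frac{-364 + \frac{266}{11}}{-392 + \frac{266}{11}} = 100 + \frac{1}{- \frac{4046}{11}} \left(- \frac{3738}{11}\right) = 100 - - \frac{267}{289} = 100 + \frac{267}{289} = \frac{29167}{289}$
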